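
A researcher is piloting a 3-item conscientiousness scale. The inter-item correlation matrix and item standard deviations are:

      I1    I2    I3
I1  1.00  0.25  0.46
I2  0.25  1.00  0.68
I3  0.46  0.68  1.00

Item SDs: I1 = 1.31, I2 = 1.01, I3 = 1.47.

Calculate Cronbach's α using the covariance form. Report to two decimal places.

Σσ²ᵢ = 1.31² + 1.01² + 1.47² = 4.8971
Covariances σ_ij = r_ij · s_i · s_j:
  σ(I1,I2) = 0.25 × 1.31 × 1.01 = 0.3308
  σ(I1,I3) = 0.46 × 1.31 × 1.47 = 0.8858
  σ(I2,I3) = 0.68 × 1.01 × 1.47 = 1.0096
σ²_T = Σσ²ᵢ + 2·Σσ_ij = 4.8971 + 2 × 2.2262 = 9.3495
α = (3/2)·(1 − 4.8971/9.3495) = 0.71

α = 0.71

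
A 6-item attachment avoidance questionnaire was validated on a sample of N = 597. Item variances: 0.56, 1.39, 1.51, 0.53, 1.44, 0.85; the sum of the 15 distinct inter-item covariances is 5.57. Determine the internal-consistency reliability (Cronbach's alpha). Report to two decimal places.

Cronbach's alpha = 0.77

sum of item variances = 0.56 + 1.39 + 1.51 + 0.53 + 1.44 + 0.85 = 6.28
Sum of distinct covariances = 5.57
σ²_T = sum of item variances + 2·Σcov = 6.28 + 2 × 5.57 = 17.42
α = (6/5)·(1 − 6.28/17.42) = 0.77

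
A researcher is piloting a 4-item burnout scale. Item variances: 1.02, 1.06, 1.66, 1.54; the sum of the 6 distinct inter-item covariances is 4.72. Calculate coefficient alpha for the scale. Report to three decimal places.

coefficient alpha = 0.855

ΣVar(i) = 1.02 + 1.06 + 1.66 + 1.54 = 5.28
Sum of distinct covariances = 4.72
total variance = ΣVar(i) + 2·Σcov = 5.28 + 2 × 4.72 = 14.72
α = (4/3)·(1 − 5.28/14.72) = 0.855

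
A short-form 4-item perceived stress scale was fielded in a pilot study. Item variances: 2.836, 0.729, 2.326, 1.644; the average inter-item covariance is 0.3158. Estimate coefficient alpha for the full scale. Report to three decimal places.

α = 0.446

Σσᵢ² = 2.836 + 0.729 + 2.326 + 1.644 = 7.535
Sum of the 6 distinct covariances = 6 × 0.3158 = 1.8948
total variance = Σσᵢ² + 2·Σcov = 7.535 + 2 × 1.8948 = 11.3246
α = (4/3)·(1 − 7.535/11.3246) = 0.446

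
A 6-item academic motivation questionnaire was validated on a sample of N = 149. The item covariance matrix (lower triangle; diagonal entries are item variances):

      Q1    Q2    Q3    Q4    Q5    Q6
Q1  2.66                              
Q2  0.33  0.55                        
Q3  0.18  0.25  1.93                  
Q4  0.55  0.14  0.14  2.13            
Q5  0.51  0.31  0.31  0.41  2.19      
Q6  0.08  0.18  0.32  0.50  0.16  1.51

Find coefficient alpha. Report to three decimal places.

Σσᵢ² = 2.66 + 0.55 + 1.93 + 2.13 + 2.19 + 1.51 = 10.97
Σ_{i<j} σ_ij = 4.37
σ²_T = 10.97 + 2 × 4.37 = 19.71
α = (k/(k−1))·(1 − Σσᵢ²/σ²_T) = (6/5)·(1 − 10.97/19.71) = 0.532

coefficient alpha = 0.532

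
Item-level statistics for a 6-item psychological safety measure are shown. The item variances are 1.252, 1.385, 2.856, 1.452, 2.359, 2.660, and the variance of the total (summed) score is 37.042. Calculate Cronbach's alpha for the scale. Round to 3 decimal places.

Σσ²ᵢ = 1.252 + 1.385 + 2.856 + 1.452 + 2.359 + 2.660 = 11.964
α = (k/(k−1))·(1 − Σσ²ᵢ/total variance) = (6/5)·(1 − 11.964/37.042) = 0.812

α = 0.812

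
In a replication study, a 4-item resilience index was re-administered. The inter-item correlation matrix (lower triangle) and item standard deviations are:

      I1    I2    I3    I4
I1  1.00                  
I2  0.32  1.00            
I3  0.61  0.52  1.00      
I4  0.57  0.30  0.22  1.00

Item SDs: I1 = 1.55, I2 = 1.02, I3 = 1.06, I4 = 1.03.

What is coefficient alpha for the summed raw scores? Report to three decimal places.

Σσ²ᵢ = 1.55² + 1.02² + 1.06² + 1.03² = 5.6274
Covariances σ_ij = r_ij · s_i · s_j:
  σ(I1,I2) = 0.32 × 1.55 × 1.02 = 0.5059
  σ(I1,I3) = 0.61 × 1.55 × 1.06 = 1.0022
  σ(I1,I4) = 0.57 × 1.55 × 1.03 = 0.9100
  σ(I2,I3) = 0.52 × 1.02 × 1.06 = 0.5622
  σ(I2,I4) = 0.30 × 1.02 × 1.03 = 0.3152
  σ(I3,I4) = 0.22 × 1.06 × 1.03 = 0.2402
σ²_T = Σσ²ᵢ + 2·Σσ_ij = 5.6274 + 2 × 3.5357 = 12.6988
α = (4/3)·(1 − 5.6274/12.6988) = 0.742

coefficient alpha = 0.742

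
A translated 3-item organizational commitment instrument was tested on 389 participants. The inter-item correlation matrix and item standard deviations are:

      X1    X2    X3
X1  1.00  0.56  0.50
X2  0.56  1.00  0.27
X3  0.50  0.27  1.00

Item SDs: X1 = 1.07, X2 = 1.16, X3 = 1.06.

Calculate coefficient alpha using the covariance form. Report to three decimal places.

coefficient alpha = 0.703

Σσ²ᵢ = 1.07² + 1.16² + 1.06² = 3.6141
Covariances σ_ij = r_ij · s_i · s_j:
  σ(X1,X2) = 0.56 × 1.07 × 1.16 = 0.6951
  σ(X1,X3) = 0.50 × 1.07 × 1.06 = 0.5671
  σ(X2,X3) = 0.27 × 1.16 × 1.06 = 0.3320
σ²_T = Σσ²ᵢ + 2·Σσ_ij = 3.6141 + 2 × 1.5942 = 6.8025
α = (3/2)·(1 − 3.6141/6.8025) = 0.703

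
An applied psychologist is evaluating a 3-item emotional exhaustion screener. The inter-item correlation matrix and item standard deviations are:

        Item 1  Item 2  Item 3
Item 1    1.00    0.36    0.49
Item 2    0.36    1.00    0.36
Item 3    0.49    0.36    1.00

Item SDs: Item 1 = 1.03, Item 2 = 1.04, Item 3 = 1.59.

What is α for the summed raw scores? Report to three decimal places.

α = 0.650

Σσ²ᵢ = 1.03² + 1.04² + 1.59² = 4.6706
Covariances σ_ij = r_ij · s_i · s_j:
  σ(Item 1,Item 2) = 0.36 × 1.03 × 1.04 = 0.3856
  σ(Item 1,Item 3) = 0.49 × 1.03 × 1.59 = 0.8025
  σ(Item 2,Item 3) = 0.36 × 1.04 × 1.59 = 0.5953
σ²_T = Σσ²ᵢ + 2·Σσ_ij = 4.6706 + 2 × 1.7834 = 8.2374
α = (3/2)·(1 − 4.6706/8.2374) = 0.650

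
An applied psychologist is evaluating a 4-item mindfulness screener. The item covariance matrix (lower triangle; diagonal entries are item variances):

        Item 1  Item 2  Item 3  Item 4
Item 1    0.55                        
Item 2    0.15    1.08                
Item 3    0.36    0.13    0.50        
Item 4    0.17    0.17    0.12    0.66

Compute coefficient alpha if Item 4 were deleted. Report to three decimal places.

Remaining items: Item 1, Item 2, Item 3 (k = 3).
Σσᵢ² = 0.55 + 1.08 + 0.50 = 2.13
total variance = 2.13 + 2 × 0.64 = 3.41
α (item deleted) = (3/2)·(1 − 2.13/3.41) = 0.563

α = 0.563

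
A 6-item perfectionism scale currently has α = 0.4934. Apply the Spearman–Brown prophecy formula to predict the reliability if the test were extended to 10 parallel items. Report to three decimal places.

predicted reliability = 0.619

Length factor m = 10/6 = 1.6667
α' = m·α / (1 + (m−1)·α)
   = 10/6 × 0.4934 / (1 + (10/6 − 1) × 0.4934)
   = 0.8223 / 1.3289 = 0.619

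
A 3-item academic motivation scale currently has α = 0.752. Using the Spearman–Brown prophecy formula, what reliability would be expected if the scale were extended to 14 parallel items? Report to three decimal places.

Length factor m = 14/3 = 4.6667
α' = m·α / (1 + (m−1)·α)
   = 14/3 × 0.752 / (1 + (14/3 − 1) × 0.752)
   = 3.5093 / 3.7573 = 0.934

predicted reliability = 0.934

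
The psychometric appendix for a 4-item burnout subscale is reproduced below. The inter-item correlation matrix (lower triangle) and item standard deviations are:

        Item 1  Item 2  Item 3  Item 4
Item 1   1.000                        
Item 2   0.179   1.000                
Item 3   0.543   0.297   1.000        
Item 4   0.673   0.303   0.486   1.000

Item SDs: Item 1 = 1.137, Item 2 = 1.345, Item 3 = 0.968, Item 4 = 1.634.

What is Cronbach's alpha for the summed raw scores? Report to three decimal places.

Σσ²ᵢ = 1.137² + 1.345² + 0.968² + 1.634² = 6.7088
Covariances σ_ij = r_ij · s_i · s_j:
  σ(Item 1,Item 2) = 0.179 × 1.137 × 1.345 = 0.2737
  σ(Item 1,Item 3) = 0.543 × 1.137 × 0.968 = 0.5976
  σ(Item 1,Item 4) = 0.673 × 1.137 × 1.634 = 1.2503
  σ(Item 2,Item 3) = 0.297 × 1.345 × 0.968 = 0.3867
  σ(Item 2,Item 4) = 0.303 × 1.345 × 1.634 = 0.6659
  σ(Item 3,Item 4) = 0.486 × 0.968 × 1.634 = 0.7687
σ²_T = Σσ²ᵢ + 2·Σσ_ij = 6.7088 + 2 × 3.9429 = 14.5946
α = (4/3)·(1 − 6.7088/14.5946) = 0.720

α = 0.720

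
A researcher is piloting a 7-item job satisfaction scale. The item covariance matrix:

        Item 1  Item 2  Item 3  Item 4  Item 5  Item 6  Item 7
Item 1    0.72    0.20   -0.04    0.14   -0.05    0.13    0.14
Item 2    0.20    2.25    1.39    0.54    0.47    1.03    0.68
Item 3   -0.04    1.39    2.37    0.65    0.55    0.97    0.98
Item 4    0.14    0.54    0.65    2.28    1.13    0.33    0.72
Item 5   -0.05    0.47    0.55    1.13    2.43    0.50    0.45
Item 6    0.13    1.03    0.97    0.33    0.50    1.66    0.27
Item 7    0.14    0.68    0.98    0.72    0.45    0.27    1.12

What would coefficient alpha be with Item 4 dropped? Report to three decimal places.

Remaining items: Item 1, Item 2, Item 3, Item 5, Item 6, Item 7 (k = 6).
ΣVar(i) = 0.72 + 2.25 + 2.37 + 2.43 + 1.66 + 1.12 = 10.55
Var(T) = 10.55 + 2 × 7.67 = 25.89
α (item deleted) = (6/5)·(1 − 10.55/25.89) = 0.711

α = 0.711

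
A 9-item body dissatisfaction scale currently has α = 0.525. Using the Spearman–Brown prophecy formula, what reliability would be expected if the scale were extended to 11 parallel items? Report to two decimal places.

Length factor m = 11/9 = 1.2222
α' = m·α / (1 + (m−1)·α)
   = 11/9 × 0.525 / (1 + (11/9 − 1) × 0.525)
   = 0.6417 / 1.1167 = 0.57

predicted reliability = 0.57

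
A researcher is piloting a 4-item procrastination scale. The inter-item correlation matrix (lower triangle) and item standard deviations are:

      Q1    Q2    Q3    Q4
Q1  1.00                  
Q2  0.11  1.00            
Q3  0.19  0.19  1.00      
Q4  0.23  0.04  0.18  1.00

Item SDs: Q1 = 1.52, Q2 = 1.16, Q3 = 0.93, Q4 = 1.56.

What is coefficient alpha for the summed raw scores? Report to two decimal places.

Σσ²ᵢ = 1.52² + 1.16² + 0.93² + 1.56² = 6.9545
Covariances σ_ij = r_ij · s_i · s_j:
  σ(Q1,Q2) = 0.11 × 1.52 × 1.16 = 0.1940
  σ(Q1,Q3) = 0.19 × 1.52 × 0.93 = 0.2686
  σ(Q1,Q4) = 0.23 × 1.52 × 1.56 = 0.5454
  σ(Q2,Q3) = 0.19 × 1.16 × 0.93 = 0.2050
  σ(Q2,Q4) = 0.04 × 1.16 × 1.56 = 0.0724
  σ(Q3,Q4) = 0.18 × 0.93 × 1.56 = 0.2611
σ²_T = Σσ²ᵢ + 2·Σσ_ij = 6.9545 + 2 × 1.5465 = 10.0475
α = (4/3)·(1 − 6.9545/10.0475) = 0.41

coefficient alpha = 0.41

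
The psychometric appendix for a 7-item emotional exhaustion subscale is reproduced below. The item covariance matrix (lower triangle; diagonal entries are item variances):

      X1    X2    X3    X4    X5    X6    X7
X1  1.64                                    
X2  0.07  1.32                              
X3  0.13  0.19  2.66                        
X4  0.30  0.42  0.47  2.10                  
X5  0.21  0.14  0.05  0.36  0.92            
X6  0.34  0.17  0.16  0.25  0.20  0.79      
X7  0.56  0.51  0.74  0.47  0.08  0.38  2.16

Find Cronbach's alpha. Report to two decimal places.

ΣVar(i) = 1.64 + 1.32 + 2.66 + 2.10 + 0.92 + 0.79 + 2.16 = 11.59
Σ_{i<j} σ_ij = 6.20
σ²_T = 11.59 + 2 × 6.20 = 23.99
α = (k/(k−1))·(1 − ΣVar(i)/σ²_T) = (7/6)·(1 − 11.59/23.99) = 0.60

α = 0.60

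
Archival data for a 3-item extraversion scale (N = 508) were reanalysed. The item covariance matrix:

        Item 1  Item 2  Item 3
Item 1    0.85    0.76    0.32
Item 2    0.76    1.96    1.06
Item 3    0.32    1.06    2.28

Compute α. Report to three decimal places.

Σσᵢ² = 0.85 + 1.96 + 2.28 = 5.09
Sum of off-diagonal covariances = 2.14
σ²_total = 5.09 + 2 × 2.14 = 9.37
α = (k/(k−1))·(1 − Σσᵢ²/σ²_total) = (3/2)·(1 − 5.09/9.37) = 0.685

α = 0.685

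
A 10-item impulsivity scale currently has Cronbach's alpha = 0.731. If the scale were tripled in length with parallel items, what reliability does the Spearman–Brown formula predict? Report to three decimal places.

Length factor m = 3
α' = m·α / (1 + (m−1)·α)
   = 3 × 0.731 / (1 + (3 − 1) × 0.731)
   = 2.1930 / 2.4620 = 0.891

predicted reliability = 0.891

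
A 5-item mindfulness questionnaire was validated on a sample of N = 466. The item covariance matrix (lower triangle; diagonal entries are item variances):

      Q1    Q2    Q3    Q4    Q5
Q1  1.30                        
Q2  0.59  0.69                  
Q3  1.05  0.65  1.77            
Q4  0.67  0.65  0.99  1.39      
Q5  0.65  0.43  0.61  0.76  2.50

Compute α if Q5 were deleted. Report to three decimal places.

Remaining items: Q1, Q2, Q3, Q4 (k = 4).
sum of item variances = 1.30 + 0.69 + 1.77 + 1.39 = 5.15
Var(T) = 5.15 + 2 × 4.60 = 14.35
α (item deleted) = (4/3)·(1 − 5.15/14.35) = 0.855

α = 0.855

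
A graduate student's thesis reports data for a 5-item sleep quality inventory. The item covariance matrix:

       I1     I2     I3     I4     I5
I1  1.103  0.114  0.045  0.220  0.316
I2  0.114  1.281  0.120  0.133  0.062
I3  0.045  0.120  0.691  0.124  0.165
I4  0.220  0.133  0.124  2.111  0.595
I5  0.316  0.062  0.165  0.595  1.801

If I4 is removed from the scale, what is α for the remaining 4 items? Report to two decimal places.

α = 0.34

Remaining items: I1, I2, I3, I5 (k = 4).
sum of item variances = 1.103 + 1.281 + 0.691 + 1.801 = 4.876
σ²_total = 4.876 + 2 × 0.822 = 6.520
α (item deleted) = (4/3)·(1 − 4.876/6.520) = 0.34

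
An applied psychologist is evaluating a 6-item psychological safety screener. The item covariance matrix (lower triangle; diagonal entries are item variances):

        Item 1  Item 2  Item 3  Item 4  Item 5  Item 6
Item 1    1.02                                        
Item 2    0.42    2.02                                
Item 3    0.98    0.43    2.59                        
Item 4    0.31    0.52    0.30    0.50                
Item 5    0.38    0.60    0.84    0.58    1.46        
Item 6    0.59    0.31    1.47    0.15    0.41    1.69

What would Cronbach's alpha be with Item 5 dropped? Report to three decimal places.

α = 0.729

Remaining items: Item 1, Item 2, Item 3, Item 4, Item 6 (k = 5).
sum of item variances = 1.02 + 2.02 + 2.59 + 0.50 + 1.69 = 7.82
total variance = 7.82 + 2 × 5.48 = 18.78
α (item deleted) = (5/4)·(1 − 7.82/18.78) = 0.729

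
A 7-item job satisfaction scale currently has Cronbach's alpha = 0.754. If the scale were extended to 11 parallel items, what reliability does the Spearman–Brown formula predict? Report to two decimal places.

predicted reliability = 0.83

Length factor m = 11/7 = 1.5714
α' = m·α / (1 + (m−1)·α)
   = 11/7 × 0.754 / (1 + (11/7 − 1) × 0.754)
   = 1.1849 / 1.4309 = 0.83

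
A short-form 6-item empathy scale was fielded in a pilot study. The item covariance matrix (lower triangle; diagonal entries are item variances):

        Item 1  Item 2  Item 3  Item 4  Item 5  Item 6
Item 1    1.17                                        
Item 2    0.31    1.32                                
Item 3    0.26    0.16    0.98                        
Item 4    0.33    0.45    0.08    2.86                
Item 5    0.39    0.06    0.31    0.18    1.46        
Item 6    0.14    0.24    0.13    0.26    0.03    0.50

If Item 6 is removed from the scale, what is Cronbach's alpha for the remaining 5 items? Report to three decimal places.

α = 0.492

Remaining items: Item 1, Item 2, Item 3, Item 4, Item 5 (k = 5).
Σσ²ᵢ = 1.17 + 1.32 + 0.98 + 2.86 + 1.46 = 7.79
Var(T) = 7.79 + 2 × 2.53 = 12.85
α (item deleted) = (5/4)·(1 − 7.79/12.85) = 0.492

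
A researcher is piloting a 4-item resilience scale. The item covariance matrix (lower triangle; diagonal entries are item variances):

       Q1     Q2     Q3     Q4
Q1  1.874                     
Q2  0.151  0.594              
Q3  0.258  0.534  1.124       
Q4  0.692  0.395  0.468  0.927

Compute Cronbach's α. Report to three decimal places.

sum of item variances = 1.874 + 0.594 + 1.124 + 0.927 = 4.519
Σ_{i<j} σ_ij = 2.498
total variance = 4.519 + 2 × 2.498 = 9.515
α = (k/(k−1))·(1 − sum of item variances/total variance) = (4/3)·(1 − 4.519/9.515) = 0.700

α = 0.700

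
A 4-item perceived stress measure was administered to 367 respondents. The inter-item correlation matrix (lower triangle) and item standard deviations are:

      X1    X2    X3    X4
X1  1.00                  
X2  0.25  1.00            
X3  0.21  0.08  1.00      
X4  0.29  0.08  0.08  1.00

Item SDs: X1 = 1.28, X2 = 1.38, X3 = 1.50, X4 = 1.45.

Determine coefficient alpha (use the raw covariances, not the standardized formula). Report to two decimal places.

Σσ²ᵢ = 1.28² + 1.38² + 1.50² + 1.45² = 7.8953
Covariances σ_ij = r_ij · s_i · s_j:
  σ(X1,X2) = 0.25 × 1.28 × 1.38 = 0.4416
  σ(X1,X3) = 0.21 × 1.28 × 1.50 = 0.4032
  σ(X1,X4) = 0.29 × 1.28 × 1.45 = 0.5382
  σ(X2,X3) = 0.08 × 1.38 × 1.50 = 0.1656
  σ(X2,X4) = 0.08 × 1.38 × 1.45 = 0.1601
  σ(X3,X4) = 0.08 × 1.50 × 1.45 = 0.1740
σ²_T = Σσ²ᵢ + 2·Σσ_ij = 7.8953 + 2 × 1.8827 = 11.6607
α = (4/3)·(1 − 7.8953/11.6607) = 0.43

α = 0.43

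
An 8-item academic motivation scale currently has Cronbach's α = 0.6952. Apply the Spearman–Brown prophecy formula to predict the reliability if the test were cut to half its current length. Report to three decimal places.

predicted reliability = 0.533

Length factor m = 1/2
α' = m·α / (1 − (1−m)·α)
   = 1/2 × 0.6952 / (1 − (1 − 1/2) × 0.6952)
   = 0.3476 / 0.6524 = 0.533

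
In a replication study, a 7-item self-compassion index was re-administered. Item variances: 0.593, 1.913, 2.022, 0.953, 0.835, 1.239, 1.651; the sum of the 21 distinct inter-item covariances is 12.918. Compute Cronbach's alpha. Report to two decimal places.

α = 0.86

Σσ²ᵢ = 0.593 + 1.913 + 2.022 + 0.953 + 0.835 + 1.239 + 1.651 = 9.206
Sum of distinct covariances = 12.918
Var(T) = Σσ²ᵢ + 2·Σcov = 9.206 + 2 × 12.918 = 35.042
α = (7/6)·(1 − 9.206/35.042) = 0.86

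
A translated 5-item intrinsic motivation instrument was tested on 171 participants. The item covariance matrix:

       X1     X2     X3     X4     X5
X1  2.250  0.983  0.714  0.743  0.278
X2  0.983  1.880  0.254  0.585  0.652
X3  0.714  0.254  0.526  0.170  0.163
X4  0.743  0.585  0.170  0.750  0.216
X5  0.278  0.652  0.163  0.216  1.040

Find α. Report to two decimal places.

ΣVar(i) = 2.250 + 1.880 + 0.526 + 0.750 + 1.040 = 6.446
Sum of off-diagonal covariances = 4.758
total variance = 6.446 + 2 × 4.758 = 15.962
α = (k/(k−1))·(1 − ΣVar(i)/total variance) = (5/4)·(1 − 6.446/15.962) = 0.75

α = 0.75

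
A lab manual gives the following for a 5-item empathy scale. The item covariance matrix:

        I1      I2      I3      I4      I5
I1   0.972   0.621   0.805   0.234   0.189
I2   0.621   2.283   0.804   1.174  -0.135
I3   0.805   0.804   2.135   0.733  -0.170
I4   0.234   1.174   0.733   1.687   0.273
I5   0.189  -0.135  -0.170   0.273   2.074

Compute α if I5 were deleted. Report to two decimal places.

α = 0.74

Remaining items: I1, I2, I3, I4 (k = 4).
sum of item variances = 0.972 + 2.283 + 2.135 + 1.687 = 7.077
total variance = 7.077 + 2 × 4.371 = 15.819
α (item deleted) = (4/3)·(1 − 7.077/15.819) = 0.74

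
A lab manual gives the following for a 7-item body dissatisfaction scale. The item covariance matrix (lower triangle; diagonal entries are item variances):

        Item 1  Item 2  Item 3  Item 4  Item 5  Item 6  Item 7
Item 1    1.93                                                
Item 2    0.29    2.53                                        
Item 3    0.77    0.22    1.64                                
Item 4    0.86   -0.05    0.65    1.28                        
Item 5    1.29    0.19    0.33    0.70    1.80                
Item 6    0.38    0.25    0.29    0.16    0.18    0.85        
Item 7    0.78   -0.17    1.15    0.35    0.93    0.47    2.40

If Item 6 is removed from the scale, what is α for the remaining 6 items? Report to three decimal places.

α = 0.707

Remaining items: Item 1, Item 2, Item 3, Item 4, Item 5, Item 7 (k = 6).
Σσ²ᵢ = 1.93 + 2.53 + 1.64 + 1.28 + 1.80 + 2.40 = 11.58
σ²_T = 11.58 + 2 × 8.29 = 28.16
α (item deleted) = (6/5)·(1 − 11.58/28.16) = 0.707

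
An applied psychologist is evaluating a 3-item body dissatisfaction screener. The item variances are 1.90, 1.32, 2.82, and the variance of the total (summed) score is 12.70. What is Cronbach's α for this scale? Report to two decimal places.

ΣVar(i) = 1.90 + 1.32 + 2.82 = 6.04
α = (k/(k−1))·(1 − ΣVar(i)/σ²_T) = (3/2)·(1 − 6.04/12.70) = 0.79

α = 0.79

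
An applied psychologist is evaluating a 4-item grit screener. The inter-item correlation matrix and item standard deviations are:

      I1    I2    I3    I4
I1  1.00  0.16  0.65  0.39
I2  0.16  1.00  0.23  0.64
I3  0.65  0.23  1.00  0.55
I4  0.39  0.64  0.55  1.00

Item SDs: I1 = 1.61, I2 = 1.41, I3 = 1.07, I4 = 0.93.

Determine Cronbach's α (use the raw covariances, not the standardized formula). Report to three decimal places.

α = 0.714

Σσ²ᵢ = 1.61² + 1.41² + 1.07² + 0.93² = 6.5900
Covariances σ_ij = r_ij · s_i · s_j:
  σ(I1,I2) = 0.16 × 1.61 × 1.41 = 0.3632
  σ(I1,I3) = 0.65 × 1.61 × 1.07 = 1.1198
  σ(I1,I4) = 0.39 × 1.61 × 0.93 = 0.5839
  σ(I2,I3) = 0.23 × 1.41 × 1.07 = 0.3470
  σ(I2,I4) = 0.64 × 1.41 × 0.93 = 0.8392
  σ(I3,I4) = 0.55 × 1.07 × 0.93 = 0.5473
σ²_T = Σσ²ᵢ + 2·Σσ_ij = 6.5900 + 2 × 3.8004 = 14.1908
α = (4/3)·(1 − 6.5900/14.1908) = 0.714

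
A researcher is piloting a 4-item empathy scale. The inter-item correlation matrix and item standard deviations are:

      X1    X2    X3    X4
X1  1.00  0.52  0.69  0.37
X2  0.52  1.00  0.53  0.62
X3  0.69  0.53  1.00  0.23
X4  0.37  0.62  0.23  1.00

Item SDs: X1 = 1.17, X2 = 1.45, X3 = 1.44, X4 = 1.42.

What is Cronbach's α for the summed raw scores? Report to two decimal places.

Cronbach's α = 0.79

Σσ²ᵢ = 1.17² + 1.45² + 1.44² + 1.42² = 7.5614
Covariances σ_ij = r_ij · s_i · s_j:
  σ(X1,X2) = 0.52 × 1.17 × 1.45 = 0.8822
  σ(X1,X3) = 0.69 × 1.17 × 1.44 = 1.1625
  σ(X1,X4) = 0.37 × 1.17 × 1.42 = 0.6147
  σ(X2,X3) = 0.53 × 1.45 × 1.44 = 1.1066
  σ(X2,X4) = 0.62 × 1.45 × 1.42 = 1.2766
  σ(X3,X4) = 0.23 × 1.44 × 1.42 = 0.4703
σ²_T = Σσ²ᵢ + 2·Σσ_ij = 7.5614 + 2 × 5.5129 = 18.5872
α = (4/3)·(1 − 7.5614/18.5872) = 0.79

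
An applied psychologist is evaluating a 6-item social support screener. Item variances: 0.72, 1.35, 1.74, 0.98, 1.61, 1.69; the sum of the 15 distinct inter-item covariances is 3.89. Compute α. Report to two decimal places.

α = 0.59

Σσᵢ² = 0.72 + 1.35 + 1.74 + 0.98 + 1.61 + 1.69 = 8.09
Sum of distinct covariances = 3.89
σ²_T = Σσᵢ² + 2·Σcov = 8.09 + 2 × 3.89 = 15.87
α = (6/5)·(1 − 8.09/15.87) = 0.59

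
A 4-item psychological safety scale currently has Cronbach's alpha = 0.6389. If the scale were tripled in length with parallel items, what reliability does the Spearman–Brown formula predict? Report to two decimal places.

predicted reliability = 0.84

Length factor m = 3
α' = m·α / (1 + (m−1)·α)
   = 3 × 0.6389 / (1 + (3 − 1) × 0.6389)
   = 1.9167 / 2.2778 = 0.84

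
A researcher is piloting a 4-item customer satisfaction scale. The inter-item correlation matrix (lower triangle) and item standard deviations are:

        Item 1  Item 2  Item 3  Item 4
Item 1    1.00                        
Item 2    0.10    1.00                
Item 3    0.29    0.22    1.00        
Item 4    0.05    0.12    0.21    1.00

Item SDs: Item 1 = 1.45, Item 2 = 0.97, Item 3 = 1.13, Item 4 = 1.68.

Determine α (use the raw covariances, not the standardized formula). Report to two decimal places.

Σσ²ᵢ = 1.45² + 0.97² + 1.13² + 1.68² = 7.1427
Covariances σ_ij = r_ij · s_i · s_j:
  σ(Item 1,Item 2) = 0.10 × 1.45 × 0.97 = 0.1406
  σ(Item 1,Item 3) = 0.29 × 1.45 × 1.13 = 0.4752
  σ(Item 1,Item 4) = 0.05 × 1.45 × 1.68 = 0.1218
  σ(Item 2,Item 3) = 0.22 × 0.97 × 1.13 = 0.2411
  σ(Item 2,Item 4) = 0.12 × 0.97 × 1.68 = 0.1956
  σ(Item 3,Item 4) = 0.21 × 1.13 × 1.68 = 0.3987
σ²_T = Σσ²ᵢ + 2·Σσ_ij = 7.1427 + 2 × 1.5730 = 10.2887
α = (4/3)·(1 − 7.1427/10.2887) = 0.41

α = 0.41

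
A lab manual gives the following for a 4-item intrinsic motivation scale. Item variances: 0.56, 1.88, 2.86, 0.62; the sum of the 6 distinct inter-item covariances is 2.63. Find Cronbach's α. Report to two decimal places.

Cronbach's α = 0.63

Σσᵢ² = 0.56 + 1.88 + 2.86 + 0.62 = 5.92
Sum of distinct covariances = 2.63
total variance = Σσᵢ² + 2·Σcov = 5.92 + 2 × 2.63 = 11.18
α = (4/3)·(1 − 5.92/11.18) = 0.63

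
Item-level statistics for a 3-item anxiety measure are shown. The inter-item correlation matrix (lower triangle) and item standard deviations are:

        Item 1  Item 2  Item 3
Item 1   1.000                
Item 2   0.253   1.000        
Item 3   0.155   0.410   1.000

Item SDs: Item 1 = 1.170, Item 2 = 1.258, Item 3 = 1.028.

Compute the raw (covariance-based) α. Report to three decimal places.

α = 0.528

Σσ²ᵢ = 1.170² + 1.258² + 1.028² = 4.0082
Covariances σ_ij = r_ij · s_i · s_j:
  σ(Item 1,Item 2) = 0.253 × 1.170 × 1.258 = 0.3724
  σ(Item 1,Item 3) = 0.155 × 1.170 × 1.028 = 0.1864
  σ(Item 2,Item 3) = 0.410 × 1.258 × 1.028 = 0.5302
σ²_T = Σσ²ᵢ + 2·Σσ_ij = 4.0082 + 2 × 1.0890 = 6.1862
α = (3/2)·(1 − 4.0082/6.1862) = 0.528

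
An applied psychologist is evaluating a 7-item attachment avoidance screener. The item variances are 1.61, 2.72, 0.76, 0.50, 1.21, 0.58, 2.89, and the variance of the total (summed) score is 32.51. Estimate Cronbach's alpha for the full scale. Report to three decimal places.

Cronbach's alpha = 0.798

ΣVar(i) = 1.61 + 2.72 + 0.76 + 0.50 + 1.21 + 0.58 + 2.89 = 10.27
α = (k/(k−1))·(1 − ΣVar(i)/total variance) = (7/6)·(1 − 10.27/32.51) = 0.798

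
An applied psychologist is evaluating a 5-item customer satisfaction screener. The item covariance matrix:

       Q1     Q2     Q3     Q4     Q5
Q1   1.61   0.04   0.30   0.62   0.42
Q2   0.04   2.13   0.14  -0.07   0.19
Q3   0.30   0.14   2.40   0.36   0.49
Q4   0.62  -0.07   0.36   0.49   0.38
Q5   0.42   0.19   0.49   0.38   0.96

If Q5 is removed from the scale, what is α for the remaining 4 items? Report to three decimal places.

Remaining items: Q1, Q2, Q3, Q4 (k = 4).
Σσ²ᵢ = 1.61 + 2.13 + 2.40 + 0.49 = 6.63
σ²_T = 6.63 + 2 × 1.39 = 9.41
α (item deleted) = (4/3)·(1 − 6.63/9.41) = 0.394

α = 0.394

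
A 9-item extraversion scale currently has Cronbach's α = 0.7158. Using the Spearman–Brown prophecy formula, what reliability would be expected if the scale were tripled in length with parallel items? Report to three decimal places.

Length factor m = 3
α' = m·α / (1 + (m−1)·α)
   = 3 × 0.7158 / (1 + (3 − 1) × 0.7158)
   = 2.1474 / 2.4316 = 0.883

predicted reliability = 0.883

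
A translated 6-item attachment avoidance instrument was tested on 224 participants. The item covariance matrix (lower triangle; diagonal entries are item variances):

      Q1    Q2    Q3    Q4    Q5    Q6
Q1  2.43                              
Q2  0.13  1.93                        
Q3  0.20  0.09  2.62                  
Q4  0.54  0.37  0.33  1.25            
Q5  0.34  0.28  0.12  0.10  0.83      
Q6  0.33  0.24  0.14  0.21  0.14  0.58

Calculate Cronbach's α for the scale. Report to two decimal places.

ΣVar(i) = 2.43 + 1.93 + 2.62 + 1.25 + 0.83 + 0.58 = 9.64
Sum of the distinct covariances = 3.56
σ²_T = 9.64 + 2 × 3.56 = 16.76
α = (k/(k−1))·(1 − ΣVar(i)/σ²_T) = (6/5)·(1 − 9.64/16.76) = 0.51

Cronbach's α = 0.51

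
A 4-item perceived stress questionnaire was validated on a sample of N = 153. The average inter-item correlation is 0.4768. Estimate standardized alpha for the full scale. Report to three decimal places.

α = 0.785

Standardized α = k·r̄ / (1 + (k−1)·r̄) = 4 × 0.4768 / (1 + 3 × 0.4768)
  = 1.9072 / 2.4304 = 0.785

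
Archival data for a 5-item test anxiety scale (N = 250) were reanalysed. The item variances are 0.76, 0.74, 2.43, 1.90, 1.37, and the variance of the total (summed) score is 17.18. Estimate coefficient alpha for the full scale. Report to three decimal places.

α = 0.726

Σσ²ᵢ = 0.76 + 0.74 + 2.43 + 1.90 + 1.37 = 7.20
α = (k/(k−1))·(1 − Σσ²ᵢ/σ²_total) = (5/4)·(1 − 7.20/17.18) = 0.726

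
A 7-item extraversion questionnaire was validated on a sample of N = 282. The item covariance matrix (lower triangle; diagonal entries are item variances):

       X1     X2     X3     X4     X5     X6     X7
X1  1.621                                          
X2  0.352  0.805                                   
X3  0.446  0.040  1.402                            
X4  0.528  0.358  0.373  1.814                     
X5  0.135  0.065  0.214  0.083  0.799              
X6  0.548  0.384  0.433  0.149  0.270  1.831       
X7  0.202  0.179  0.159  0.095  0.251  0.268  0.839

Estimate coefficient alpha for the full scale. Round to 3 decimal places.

Σσ²ᵢ = 1.621 + 0.805 + 1.402 + 1.814 + 0.799 + 1.831 + 0.839 = 9.111
Σ_{i<j} σ_ij = 5.532
total variance = 9.111 + 2 × 5.532 = 20.175
α = (k/(k−1))·(1 − Σσ²ᵢ/total variance) = (7/6)·(1 − 9.111/20.175) = 0.640

α = 0.640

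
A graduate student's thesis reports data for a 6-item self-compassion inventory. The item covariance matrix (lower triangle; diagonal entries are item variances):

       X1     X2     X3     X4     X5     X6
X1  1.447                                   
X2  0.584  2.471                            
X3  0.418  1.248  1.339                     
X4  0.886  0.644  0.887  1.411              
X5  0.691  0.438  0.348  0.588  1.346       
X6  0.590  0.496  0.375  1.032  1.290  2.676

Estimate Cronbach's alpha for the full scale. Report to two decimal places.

α = 0.80

sum of item variances = 1.447 + 2.471 + 1.339 + 1.411 + 1.346 + 2.676 = 10.690
Σ_{i<j} σ_ij = 10.515
σ²_total = 10.690 + 2 × 10.515 = 31.720
α = (k/(k−1))·(1 − sum of item variances/σ²_total) = (6/5)·(1 − 10.690/31.720) = 0.80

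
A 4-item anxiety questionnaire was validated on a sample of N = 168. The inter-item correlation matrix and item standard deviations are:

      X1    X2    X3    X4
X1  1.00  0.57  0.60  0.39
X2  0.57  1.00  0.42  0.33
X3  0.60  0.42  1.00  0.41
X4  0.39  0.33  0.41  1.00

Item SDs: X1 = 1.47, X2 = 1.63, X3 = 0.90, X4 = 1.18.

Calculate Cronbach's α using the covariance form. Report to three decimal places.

Cronbach's α = 0.751

Σσ²ᵢ = 1.47² + 1.63² + 0.90² + 1.18² = 7.0202
Covariances σ_ij = r_ij · s_i · s_j:
  σ(X1,X2) = 0.57 × 1.47 × 1.63 = 1.3658
  σ(X1,X3) = 0.60 × 1.47 × 0.90 = 0.7938
  σ(X1,X4) = 0.39 × 1.47 × 1.18 = 0.6765
  σ(X2,X3) = 0.42 × 1.63 × 0.90 = 0.6161
  σ(X2,X4) = 0.33 × 1.63 × 1.18 = 0.6347
  σ(X3,X4) = 0.41 × 0.90 × 1.18 = 0.4354
σ²_T = Σσ²ᵢ + 2·Σσ_ij = 7.0202 + 2 × 4.5223 = 16.0648
α = (4/3)·(1 − 7.0202/16.0648) = 0.751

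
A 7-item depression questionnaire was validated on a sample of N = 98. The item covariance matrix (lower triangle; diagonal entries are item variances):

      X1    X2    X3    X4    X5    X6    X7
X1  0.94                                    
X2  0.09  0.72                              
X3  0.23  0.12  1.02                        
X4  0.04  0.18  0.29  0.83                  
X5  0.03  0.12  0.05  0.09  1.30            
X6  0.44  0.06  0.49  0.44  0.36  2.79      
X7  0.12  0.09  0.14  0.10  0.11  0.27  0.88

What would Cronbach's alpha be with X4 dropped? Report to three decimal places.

α = 0.499

Remaining items: X1, X2, X3, X5, X6, X7 (k = 6).
sum of item variances = 0.94 + 0.72 + 1.02 + 1.30 + 2.79 + 0.88 = 7.65
total variance = 7.65 + 2 × 2.72 = 13.09
α (item deleted) = (6/5)·(1 − 7.65/13.09) = 0.499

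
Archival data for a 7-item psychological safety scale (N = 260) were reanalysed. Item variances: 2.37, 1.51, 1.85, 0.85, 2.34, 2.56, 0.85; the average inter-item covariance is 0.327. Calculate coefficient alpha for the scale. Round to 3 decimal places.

α = 0.615

ΣVar(i) = 2.37 + 1.51 + 1.85 + 0.85 + 2.34 + 2.56 + 0.85 = 12.33
Sum of the 21 distinct covariances = 21 × 0.327 = 6.867
total variance = ΣVar(i) + 2·Σcov = 12.33 + 2 × 6.867 = 26.064
α = (7/6)·(1 − 12.33/26.064) = 0.615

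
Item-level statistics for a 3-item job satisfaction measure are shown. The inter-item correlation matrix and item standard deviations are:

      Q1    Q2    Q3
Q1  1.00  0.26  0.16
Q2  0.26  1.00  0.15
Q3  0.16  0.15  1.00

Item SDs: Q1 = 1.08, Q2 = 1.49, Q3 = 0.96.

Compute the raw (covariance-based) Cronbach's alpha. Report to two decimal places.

Σσ²ᵢ = 1.08² + 1.49² + 0.96² = 4.3081
Covariances σ_ij = r_ij · s_i · s_j:
  σ(Q1,Q2) = 0.26 × 1.08 × 1.49 = 0.4184
  σ(Q1,Q3) = 0.16 × 1.08 × 0.96 = 0.1659
  σ(Q2,Q3) = 0.15 × 1.49 × 0.96 = 0.2146
σ²_T = Σσ²ᵢ + 2·Σσ_ij = 4.3081 + 2 × 0.7989 = 5.9059
α = (3/2)·(1 − 4.3081/5.9059) = 0.41

Cronbach's alpha = 0.41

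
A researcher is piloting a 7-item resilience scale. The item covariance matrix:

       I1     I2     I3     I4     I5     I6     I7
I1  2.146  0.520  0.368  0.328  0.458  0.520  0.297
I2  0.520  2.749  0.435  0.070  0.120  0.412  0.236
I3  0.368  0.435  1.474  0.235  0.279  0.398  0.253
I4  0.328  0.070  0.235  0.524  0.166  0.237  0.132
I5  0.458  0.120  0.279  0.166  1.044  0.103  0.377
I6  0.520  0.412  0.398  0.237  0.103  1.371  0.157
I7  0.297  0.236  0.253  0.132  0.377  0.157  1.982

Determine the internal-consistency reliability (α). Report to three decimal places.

α = 0.606

sum of item variances = 2.146 + 2.749 + 1.474 + 0.524 + 1.044 + 1.371 + 1.982 = 11.290
Sum of off-diagonal covariances = 6.101
σ²_total = 11.290 + 2 × 6.101 = 23.492
α = (k/(k−1))·(1 − sum of item variances/σ²_total) = (7/6)·(1 − 11.290/23.492) = 0.606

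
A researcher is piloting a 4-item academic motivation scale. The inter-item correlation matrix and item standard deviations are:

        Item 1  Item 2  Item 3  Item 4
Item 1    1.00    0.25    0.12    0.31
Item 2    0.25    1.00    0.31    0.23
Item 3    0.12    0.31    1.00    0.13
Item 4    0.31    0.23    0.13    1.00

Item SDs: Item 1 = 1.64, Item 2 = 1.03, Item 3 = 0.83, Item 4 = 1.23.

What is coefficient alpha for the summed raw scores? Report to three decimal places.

Σσ²ᵢ = 1.64² + 1.03² + 0.83² + 1.23² = 5.9523
Covariances σ_ij = r_ij · s_i · s_j:
  σ(Item 1,Item 2) = 0.25 × 1.64 × 1.03 = 0.4223
  σ(Item 1,Item 3) = 0.12 × 1.64 × 0.83 = 0.1633
  σ(Item 1,Item 4) = 0.31 × 1.64 × 1.23 = 0.6253
  σ(Item 2,Item 3) = 0.31 × 1.03 × 0.83 = 0.2650
  σ(Item 2,Item 4) = 0.23 × 1.03 × 1.23 = 0.2914
  σ(Item 3,Item 4) = 0.13 × 0.83 × 1.23 = 0.1327
σ²_T = Σσ²ᵢ + 2·Σσ_ij = 5.9523 + 2 × 1.9000 = 9.7523
α = (4/3)·(1 − 5.9523/9.7523) = 0.520

α = 0.520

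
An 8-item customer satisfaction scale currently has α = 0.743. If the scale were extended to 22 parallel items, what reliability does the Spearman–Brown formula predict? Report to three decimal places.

Length factor m = 22/8 = 2.7500
α' = m·α / (1 + (m−1)·α)
   = 22/8 × 0.743 / (1 + (22/8 − 1) × 0.743)
   = 2.0433 / 2.3003 = 0.888

predicted reliability = 0.888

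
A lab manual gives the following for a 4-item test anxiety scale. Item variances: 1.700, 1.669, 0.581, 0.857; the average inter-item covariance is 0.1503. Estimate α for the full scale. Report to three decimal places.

α = 0.364

ΣVar(i) = 1.700 + 1.669 + 0.581 + 0.857 = 4.807
Sum of the 6 distinct covariances = 6 × 0.1503 = 0.9018
σ²_T = ΣVar(i) + 2·Σcov = 4.807 + 2 × 0.9018 = 6.6106
α = (4/3)·(1 − 4.807/6.6106) = 0.364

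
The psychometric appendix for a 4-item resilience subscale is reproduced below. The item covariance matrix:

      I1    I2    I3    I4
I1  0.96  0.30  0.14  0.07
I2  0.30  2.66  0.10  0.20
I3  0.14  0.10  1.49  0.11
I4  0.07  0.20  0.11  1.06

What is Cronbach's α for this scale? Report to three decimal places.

Cronbach's α = 0.306

Σσ²ᵢ = 0.96 + 2.66 + 1.49 + 1.06 = 6.17
Sum of the distinct covariances = 0.92
Var(T) = 6.17 + 2 × 0.92 = 8.01
α = (k/(k−1))·(1 − Σσ²ᵢ/Var(T)) = (4/3)·(1 − 6.17/8.01) = 0.306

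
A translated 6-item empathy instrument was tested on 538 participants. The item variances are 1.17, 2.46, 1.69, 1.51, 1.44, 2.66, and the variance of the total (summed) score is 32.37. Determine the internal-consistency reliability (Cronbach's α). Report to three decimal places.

Σσ²ᵢ = 1.17 + 2.46 + 1.69 + 1.51 + 1.44 + 2.66 = 10.93
α = (k/(k−1))·(1 − Σσ²ᵢ/σ²_total) = (6/5)·(1 − 10.93/32.37) = 0.795

α = 0.795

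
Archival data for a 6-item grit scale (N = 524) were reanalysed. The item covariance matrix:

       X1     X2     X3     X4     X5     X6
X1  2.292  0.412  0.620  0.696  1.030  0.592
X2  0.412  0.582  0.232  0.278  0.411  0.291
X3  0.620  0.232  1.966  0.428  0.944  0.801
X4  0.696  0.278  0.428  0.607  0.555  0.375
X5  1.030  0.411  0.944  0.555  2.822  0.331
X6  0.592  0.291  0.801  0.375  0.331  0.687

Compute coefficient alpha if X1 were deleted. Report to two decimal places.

Remaining items: X2, X3, X4, X5, X6 (k = 5).
Σσᵢ² = 0.582 + 1.966 + 0.607 + 2.822 + 0.687 = 6.664
σ²_total = 6.664 + 2 × 4.646 = 15.956
α (item deleted) = (5/4)·(1 − 6.664/15.956) = 0.73

α = 0.73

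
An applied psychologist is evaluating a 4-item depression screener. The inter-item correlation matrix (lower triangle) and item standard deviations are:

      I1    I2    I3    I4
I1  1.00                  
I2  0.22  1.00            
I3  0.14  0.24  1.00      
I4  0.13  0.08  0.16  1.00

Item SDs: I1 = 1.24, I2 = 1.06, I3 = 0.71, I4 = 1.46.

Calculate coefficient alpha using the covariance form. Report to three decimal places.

Σσ²ᵢ = 1.24² + 1.06² + 0.71² + 1.46² = 5.2969
Covariances σ_ij = r_ij · s_i · s_j:
  σ(I1,I2) = 0.22 × 1.24 × 1.06 = 0.2892
  σ(I1,I3) = 0.14 × 1.24 × 0.71 = 0.1233
  σ(I1,I4) = 0.13 × 1.24 × 1.46 = 0.2354
  σ(I2,I3) = 0.24 × 1.06 × 0.71 = 0.1806
  σ(I2,I4) = 0.08 × 1.06 × 1.46 = 0.1238
  σ(I3,I4) = 0.16 × 0.71 × 1.46 = 0.1659
σ²_T = Σσ²ᵢ + 2·Σσ_ij = 5.2969 + 2 × 1.1182 = 7.5333
α = (4/3)·(1 − 5.2969/7.5333) = 0.396

α = 0.396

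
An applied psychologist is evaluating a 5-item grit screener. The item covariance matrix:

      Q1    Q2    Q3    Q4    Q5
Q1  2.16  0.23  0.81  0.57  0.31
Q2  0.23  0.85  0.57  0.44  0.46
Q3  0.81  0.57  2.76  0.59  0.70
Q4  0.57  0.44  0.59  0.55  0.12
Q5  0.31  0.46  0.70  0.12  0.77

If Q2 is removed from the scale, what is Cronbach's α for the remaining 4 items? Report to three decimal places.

Cronbach's α = 0.665

Remaining items: Q1, Q3, Q4, Q5 (k = 4).
Σσ²ᵢ = 2.16 + 2.76 + 0.55 + 0.77 = 6.24
σ²_T = 6.24 + 2 × 3.10 = 12.44
α (item deleted) = (4/3)·(1 − 6.24/12.44) = 0.665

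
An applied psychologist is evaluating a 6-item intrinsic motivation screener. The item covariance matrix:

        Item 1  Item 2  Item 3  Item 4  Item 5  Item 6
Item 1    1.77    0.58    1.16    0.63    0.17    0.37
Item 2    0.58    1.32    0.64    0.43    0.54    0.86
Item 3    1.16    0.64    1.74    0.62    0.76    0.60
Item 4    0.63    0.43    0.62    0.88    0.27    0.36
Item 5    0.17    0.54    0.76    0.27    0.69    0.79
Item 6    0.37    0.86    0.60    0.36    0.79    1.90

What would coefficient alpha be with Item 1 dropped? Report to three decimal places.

α = 0.803

Remaining items: Item 2, Item 3, Item 4, Item 5, Item 6 (k = 5).
Σσ²ᵢ = 1.32 + 1.74 + 0.88 + 0.69 + 1.90 = 6.53
total variance = 6.53 + 2 × 5.87 = 18.27
α (item deleted) = (5/4)·(1 − 6.53/18.27) = 0.803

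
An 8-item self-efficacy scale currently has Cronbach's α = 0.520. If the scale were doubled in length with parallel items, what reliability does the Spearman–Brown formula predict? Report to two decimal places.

Length factor m = 2
α' = m·α / (1 + (m−1)·α)
   = 2 × 0.520 / (1 + (2 − 1) × 0.520)
   = 1.0400 / 1.5200 = 0.68

predicted reliability = 0.68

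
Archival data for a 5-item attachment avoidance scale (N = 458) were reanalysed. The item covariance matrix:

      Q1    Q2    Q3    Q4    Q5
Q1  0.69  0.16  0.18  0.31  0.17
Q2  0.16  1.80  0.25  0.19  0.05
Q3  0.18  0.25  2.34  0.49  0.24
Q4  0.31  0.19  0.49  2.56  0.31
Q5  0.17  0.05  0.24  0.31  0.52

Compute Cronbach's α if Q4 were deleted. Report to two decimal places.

Cronbach's α = 0.38

Remaining items: Q1, Q2, Q3, Q5 (k = 4).
Σσ²ᵢ = 0.69 + 1.80 + 2.34 + 0.52 = 5.35
Var(T) = 5.35 + 2 × 1.05 = 7.45
α (item deleted) = (4/3)·(1 − 5.35/7.45) = 0.38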